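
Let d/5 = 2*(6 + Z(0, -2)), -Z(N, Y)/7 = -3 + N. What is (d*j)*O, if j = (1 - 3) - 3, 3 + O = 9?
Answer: -8100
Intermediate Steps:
O = 6 (O = -3 + 9 = 6)
Z(N, Y) = 21 - 7*N (Z(N, Y) = -7*(-3 + N) = 21 - 7*N)
d = 270 (d = 5*(2*(6 + (21 - 7*0))) = 5*(2*(6 + (21 + 0))) = 5*(2*(6 + 21)) = 5*(2*27) = 5*54 = 270)
j = -5 (j = -2 - 3 = -5)
(d*j)*O = (270*(-5))*6 = -1350*6 = -8100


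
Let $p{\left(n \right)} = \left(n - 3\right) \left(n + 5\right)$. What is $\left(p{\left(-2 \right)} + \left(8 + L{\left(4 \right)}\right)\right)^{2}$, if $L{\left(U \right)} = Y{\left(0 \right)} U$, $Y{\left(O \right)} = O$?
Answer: $49$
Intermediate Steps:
$L{\left(U \right)} = 0$ ($L{\left(U \right)} = 0 U = 0$)
$p{\left(n \right)} = \left(-3 + n\right) \left(5 + n\right)$
$\left(p{\left(-2 \right)} + \left(8 + L{\left(4 \right)}\right)\right)^{2} = \left(\left(-15 + \left(-2\right)^{2} + 2 \left(-2\right)\right) + \left(8 + 0\right)\right)^{2} = \left(\left(-15 + 4 - 4\right) + 8\right)^{2} = \left(-15 + 8\right)^{2} = \left(-7\right)^{2} = 49$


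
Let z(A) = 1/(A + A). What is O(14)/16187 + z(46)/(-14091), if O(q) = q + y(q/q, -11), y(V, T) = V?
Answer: 19429393/20984373564 ≈ 0.00092590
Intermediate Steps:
z(A) = 1/(2*A)
O(q) = 1 + q (O(q) = q + q/q = q + 1 = 1 + q)
O(14)/16187 + z(46)/(-14091) = (1 + 14)/16187 + ((½)/46)/(-14091) = 15*(1/16187) + ((½)*(1/46))*(-1/14091) = 15/16187 + (1/92)*(-1/14091) = 15/16187 - 1/1296372 = 19429393/20984373564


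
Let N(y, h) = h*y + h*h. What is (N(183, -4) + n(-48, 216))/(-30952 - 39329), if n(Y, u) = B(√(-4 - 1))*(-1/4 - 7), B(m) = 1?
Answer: 2893/281124 ≈ 0.010291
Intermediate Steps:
N(y, h) = h² + h*y (N(y, h) = h*y + h² = h² + h*y)
n(Y, u) = -29/4 (n(Y, u) = 1*(-1/4 - 7) = 1*(-1*¼ - 7) = 1*(-¼ - 7) = 1*(-29/4) = -29/4)
(N(183, -4) + n(-48, 216))/(-30952 - 39329) = (-4*(-4 + 183) - 29/4)/(-30952 - 39329) = (-4*179 - 29/4)/(-70281) = (-716 - 29/4)*(-1/70281) = -2893/4*(-1/70281) = 2893/281124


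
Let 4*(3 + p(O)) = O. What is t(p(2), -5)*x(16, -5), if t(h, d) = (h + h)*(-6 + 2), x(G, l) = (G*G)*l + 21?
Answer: -25180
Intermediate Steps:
p(O) = -3 + O/4
x(G, l) = 21 + l*G² (x(G, l) = G²*l + 21 = l*G² + 21 = 21 + l*G²)
t(h, d) = -8*h (t(h, d) = (2*h)*(-4) = -8*h)
t(p(2), -5)*x(16, -5) = (-8*(-3 + (¼)*2))*(21 - 5*16²) = (-8*(-3 + ½))*(21 - 5*256) = (-8*(-5/2))*(21 - 1280) = 20*(-1259) = -25180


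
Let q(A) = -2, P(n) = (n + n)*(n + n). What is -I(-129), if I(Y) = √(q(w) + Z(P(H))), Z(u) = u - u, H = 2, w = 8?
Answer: -I*√2 ≈ -1.4142*I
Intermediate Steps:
P(n) = 4*n² (P(n) = (2*n)*(2*n) = 4*n²)
Z(u) = 0
I(Y) = I*√2 (I(Y) = √(-2 + 0) = √(-2) = I*√2)
-I(-129) = -I*√2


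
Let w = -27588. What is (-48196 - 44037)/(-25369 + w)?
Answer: 92233/52957 ≈ 1.7417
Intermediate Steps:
(-48196 - 44037)/(-25369 + w) = (-48196 - 44037)/(-25369 - 27588) = -92233/(-52957) = -92233*(-1/52957) = 92233/52957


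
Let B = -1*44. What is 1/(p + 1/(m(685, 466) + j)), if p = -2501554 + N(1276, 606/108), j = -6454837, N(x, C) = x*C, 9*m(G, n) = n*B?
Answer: -523026333/1304633863105357 ≈ -4.0090e-7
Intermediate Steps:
B = -44
m(G, n) = -44*n/9 (m(G, n) = (n*(-44))/9 = (-44*n)/9 = -44*n/9)
N(x, C) = C*x
p = -22449548/9 (p = -2501554 + (606/108)*1276 = -2501554 + (606*(1/108))*1276 = -2501554 + (101/18)*1276 = -2501554 + 64438/9 = -22449548/9 ≈ -2.4944e+6)
1/(p + 1/(m(685, 466) + j)) = 1/(-22449548/9 + 1/(-44/9*466 - 6454837)) = 1/(-22449548/9 + 1/(-20504/9 - 6454837)) = 1/(-22449548/9 + 1/(-58114037/9)) = 1/(-22449548/9 - 9/58114037) = 1/(-1304633863105357/523026333) = -523026333/1304633863105357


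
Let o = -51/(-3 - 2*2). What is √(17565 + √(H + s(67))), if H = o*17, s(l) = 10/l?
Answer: √(3863614965 + 469*√27276571)/469 ≈ 132.57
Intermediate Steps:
o = 51/7 (o = -51/(-3 - 4) = -51/(-7) = -51*(-⅐) = 51/7 ≈ 7.2857)
H = 867/7 (H = (51/7)*17 = 867/7 ≈ 123.86)
√(17565 + √(H + s(67))) = √(17565 + √(867/7 + 10/67)) = √(17565 + √(58159/469)) = √(17565 + √27276571/469)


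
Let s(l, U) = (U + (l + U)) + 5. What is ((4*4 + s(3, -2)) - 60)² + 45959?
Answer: 47559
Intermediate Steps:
s(l, U) = 5 + l + 2*U (s(l, U) = (U + (U + l)) + 5 = (l + 2*U) + 5 = 5 + l + 2*U)
((4*4 + s(3, -2)) - 60)² + 45959 = ((4*4 + (5 + 3 + 2*(-2))) - 60)² + 45959 = ((16 + (5 + 3 - 4)) - 60)² + 45959 = ((16 + 4) - 60)² + 45959 = (20 - 60)² + 45959 = (-40)² + 45959 = 1600 + 45959 = 47559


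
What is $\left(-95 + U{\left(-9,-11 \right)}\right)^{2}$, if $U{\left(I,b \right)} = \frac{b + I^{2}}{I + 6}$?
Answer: $\frac{126025}{9} \approx 14003.0$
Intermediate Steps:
$U{\left(I,b \right)} = \frac{b + I^{2}}{6 + I}$
$\left(-95 + U{\left(-9,-11 \right)}\right)^{2} = \left(-95 + \frac{-11 + \left(-9\right)^{2}}{6 - 9}\right)^{2} = \left(-95 + \frac{-11 + 81}{-3}\right)^{2} = \left(-95 - \frac{70}{3}\right)^{2} = \left(- \frac{355}{3}\right)^{2} = \frac{126025}{9}$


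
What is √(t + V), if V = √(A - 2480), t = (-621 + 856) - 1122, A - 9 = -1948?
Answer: √(-887 + 3*I*√491) ≈ 1.1152 + 29.803*I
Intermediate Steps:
A = -1939 (A = 9 - 1948 = -1939)
t = -887 (t = 235 - 1122 = -887)
V = 3*I*√491 (V = √(-1939 - 2480) = √(-4419) = 3*I*√491 ≈ 66.476*I)
√(t + V) = √(-887 + 3*I*√491)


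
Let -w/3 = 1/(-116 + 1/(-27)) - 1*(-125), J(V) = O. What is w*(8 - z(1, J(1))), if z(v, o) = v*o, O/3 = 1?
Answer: -5873970/3133 ≈ -1874.9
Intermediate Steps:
O = 3 (O = 3*1 = 3)
J(V) = 3
z(v, o) = o*v
w = -1174794/3133 (w = -3*(1/(-116 + 1/(-27)) - 1*(-125)) = -3*(1/(-116 - 1/27) + 125) = -3*(1/(-3133/27) + 125) = -3*(-27/3133 + 125) = -3*391598/3133 = -1174794/3133 ≈ -374.97)
w*(8 - z(1, J(1))) = -1174794*(8 - 3)/3133 = -1174794/3133*5 = -5873970/3133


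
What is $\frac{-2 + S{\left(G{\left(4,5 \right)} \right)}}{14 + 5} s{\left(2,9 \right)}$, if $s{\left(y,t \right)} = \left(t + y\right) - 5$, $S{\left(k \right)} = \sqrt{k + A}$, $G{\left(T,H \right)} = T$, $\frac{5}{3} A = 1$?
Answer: $- \frac{12}{19} + \frac{6 \sqrt{115}}{95} \approx 0.045714$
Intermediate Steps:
$A = \frac{3}{5}$ ($A = \frac{3}{5} \cdot 1 = \frac{3}{5} \approx 0.6$)
$S{\left(k \right)} = \sqrt{\frac{3}{5} + k}$ ($S{\left(k \right)} = \sqrt{k + \frac{3}{5}} = \sqrt{\frac{3}{5} + k}$)
$s{\left(y,t \right)} = -5 + t + y$
$\frac{-2 + S{\left(G{\left(4,5 \right)} \right)}}{14 + 5} s{\left(2,9 \right)} = \frac{-2 + \frac{\sqrt{15 + 25 \cdot 4}}{5}}{14 + 5} \left(-5 + 9 + 2\right) = \frac{-2 + \frac{\sqrt{15 + 100}}{5}}{19} \cdot 6 = \left(-2 + \frac{\sqrt{115}}{5}\right) \frac{1}{19} \cdot 6 = \left(- \frac{2}{19} + \frac{\sqrt{115}}{95}\right) 6 = - \frac{12}{19} + \frac{6 \sqrt{115}}{95}$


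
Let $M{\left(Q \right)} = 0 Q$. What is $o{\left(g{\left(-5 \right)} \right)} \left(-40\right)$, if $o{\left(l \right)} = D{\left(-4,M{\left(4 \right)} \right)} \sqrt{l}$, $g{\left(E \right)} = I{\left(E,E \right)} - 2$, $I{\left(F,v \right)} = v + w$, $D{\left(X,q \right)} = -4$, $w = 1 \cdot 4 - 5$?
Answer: $320 i \sqrt{2} \approx 452.55 i$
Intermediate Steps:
$M{\left(Q \right)} = 0$
$w = -1$ ($w = 4 - 5 = -1$)
$I{\left(F,v \right)} = -1 + v$ ($I{\left(F,v \right)} = v - 1 = -1 + v$)
$g{\left(E \right)} = -3 + E$ ($g{\left(E \right)} = \left(-1 + E\right) - 2 = -3 + E$)
$o{\left(l \right)} = - 4 \sqrt{l}$
$o{\left(g{\left(-5 \right)} \right)} \left(-40\right) = - 4 \sqrt{-3 - 5} \left(-40\right) = - 4 \sqrt{-8} \left(-40\right) = - 4 \cdot 2 i \sqrt{2} \left(-40\right) = - 8 i \sqrt{2} \left(-40\right) = 320 i \sqrt{2}$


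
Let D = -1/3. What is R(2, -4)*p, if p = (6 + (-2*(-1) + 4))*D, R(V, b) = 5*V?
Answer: -40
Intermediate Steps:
D = -⅓ (D = -1*⅓ = -⅓ ≈ -0.33333)
p = -4 (p = (6 + (-2*(-1) + 4))*(-⅓) = (6 + (2 + 4))*(-⅓) = (6 + 6)*(-⅓) = 12*(-⅓) = -4)
R(2, -4)*p = (5*2)*(-4) = 10*(-4) = -40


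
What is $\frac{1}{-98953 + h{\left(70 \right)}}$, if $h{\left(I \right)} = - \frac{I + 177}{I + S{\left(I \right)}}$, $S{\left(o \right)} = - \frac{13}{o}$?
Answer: $- \frac{4887}{483600601} \approx -1.0105 \cdot 10^{-5}$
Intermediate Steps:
$h{\left(I \right)} = - \frac{177 + I}{I - \frac{13}{I}}$ ($h{\left(I \right)} = - \frac{I + 177}{I - \frac{13}{I}} = - \frac{177 + I}{I - \frac{13}{I}}$)
$\frac{1}{-98953 + h{\left(70 \right)}} = \frac{1}{-98953 - \frac{70 \left(177 + 70\right)}{-13 + 70^{2}}} = \frac{1}{-98953 - 70 \frac{1}{-13 + 4900} \cdot 247} = \frac{1}{-98953 - 70 \cdot \frac{1}{4887} \cdot 247} = \frac{1}{-98953 - \frac{17290}{4887}} = \frac{1}{- \frac{483600601}{4887}} = - \frac{4887}{483600601}$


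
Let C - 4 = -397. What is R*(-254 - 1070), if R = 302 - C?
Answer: -920180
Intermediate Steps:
C = -393 (C = 4 - 397 = -393)
R = 695 (R = 302 - 1*(-393) = 302 + 393 = 695)
R*(-254 - 1070) = 695*(-254 - 1070) = 695*(-1324) = -920180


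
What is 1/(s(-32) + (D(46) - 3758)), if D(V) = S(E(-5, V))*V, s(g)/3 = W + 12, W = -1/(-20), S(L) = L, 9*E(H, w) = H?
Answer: -180/674533 ≈ -0.00026685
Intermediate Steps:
E(H, w) = H/9
W = 1/20 (W = -1*(-1/20) = 1/20 ≈ 0.050000)
s(g) = 723/20 (s(g) = 3*(1/20 + 12) = 3*(241/20) = 723/20)
D(V) = -5*V/9 (D(V) = ((⅑)*(-5))*V = -5*V/9)
1/(s(-32) + (D(46) - 3758)) = 1/(723/20 + (-5/9*46 - 3758)) = 1/(723/20 + (-230/9 - 3758)) = 1/(723/20 - 34052/9) = 1/(-674533/180) = -180/674533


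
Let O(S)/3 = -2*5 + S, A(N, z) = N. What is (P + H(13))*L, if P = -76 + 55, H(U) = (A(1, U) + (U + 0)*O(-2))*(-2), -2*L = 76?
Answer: -34694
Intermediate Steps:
O(S) = -30 + 3*S (O(S) = 3*(-2*5 + S) = 3*(-10 + S) = -30 + 3*S)
L = -38 (L = -½*76 = -38)
H(U) = -2 + 72*U (H(U) = (1 + (U + 0)*(-30 + 3*(-2)))*(-2) = (1 + U*(-30 - 6))*(-2) = (1 + U*(-36))*(-2) = (1 - 36*U)*(-2) = -2 + 72*U)
P = -21
(P + H(13))*L = (-21 + (-2 + 72*13))*(-38) = (-21 + (-2 + 936))*(-38) = (-21 + 934)*(-38) = 913*(-38) = -34694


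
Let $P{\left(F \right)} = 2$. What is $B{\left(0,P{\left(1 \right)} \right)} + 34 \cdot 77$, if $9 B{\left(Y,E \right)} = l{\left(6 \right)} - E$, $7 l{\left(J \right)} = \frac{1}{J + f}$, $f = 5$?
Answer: $\frac{201569}{77} \approx 2617.8$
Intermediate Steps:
$l{\left(J \right)} = \frac{1}{7 \left(5 + J\right)}$ ($l{\left(J \right)} = \frac{1}{7 \left(J + 5\right)} = \frac{1}{7 \left(5 + J\right)}$)
$B{\left(Y,E \right)} = \frac{1}{693} - \frac{E}{9}$ ($B{\left(Y,E \right)} = \frac{\frac{1}{7 \left(5 + 6\right)} - E}{9} = \frac{\frac{1}{7 \cdot 11} - E}{9} = \frac{\frac{1}{7} \cdot \frac{1}{11} - E}{9} = \frac{\frac{1}{77} - E}{9} = \frac{1}{693} - \frac{E}{9}$)
$B{\left(0,P{\left(1 \right)} \right)} + 34 \cdot 77 = \left(\frac{1}{693} - \frac{2}{9}\right) + 34 \cdot 77 = \left(\frac{1}{693} - \frac{2}{9}\right) + 2618 = - \frac{17}{77} + 2618 = \frac{201569}{77}$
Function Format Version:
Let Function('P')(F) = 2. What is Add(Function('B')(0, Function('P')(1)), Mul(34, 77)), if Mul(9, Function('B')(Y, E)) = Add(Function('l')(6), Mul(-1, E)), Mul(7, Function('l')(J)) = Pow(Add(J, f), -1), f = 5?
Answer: Rational(201569, 77) ≈ 2617.8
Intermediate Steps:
Function('l')(J) = Mul(Rational(1, 7), Pow(Add(5, J), -1)) (Function('l')(J) = Mul(Rational(1, 7), Pow(Add(J, 5), -1)) = Mul(Rational(1, 7), Pow(Add(5, J), -1)))
Function('B')(Y, E) = Add(Rational(1, 693), Mul(Rational(-1, 9), E)) (Function('B')(Y, E) = Mul(Rational(1, 9), Add(Mul(Rational(1, 7), Pow(Add(5, 6), -1)), Mul(-1, E))) = Mul(Rational(1, 9), Add(Mul(Rational(1, 7), Pow(11, -1)), Mul(-1, E))) = Mul(Rational(1, 9), Add(Mul(Rational(1, 7), Rational(1, 11)), Mul(-1, E))) = Mul(Rational(1, 9), Add(Rational(1, 77), Mul(-1, E))) = Add(Rational(1, 693), Mul(Rational(-1, 9), E)))
Add(Function('B')(0, Function('P')(1)), Mul(34, 77)) = Add(Add(Rational(1, 693), Mul(Rational(-1, 9), 2)), Mul(34, 77)) = Add(Add(Rational(1, 693), Rational(-2, 9)), 2618) = Add(Rational(-17, 77), 2618) = Rational(201569, 77)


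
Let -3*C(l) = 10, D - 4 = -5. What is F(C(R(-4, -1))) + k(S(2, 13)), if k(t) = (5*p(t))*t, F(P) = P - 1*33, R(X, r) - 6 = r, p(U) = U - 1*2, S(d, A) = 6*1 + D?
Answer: 116/3 ≈ 38.667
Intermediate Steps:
D = -1 (D = 4 - 5 = -1)
S(d, A) = 5 (S(d, A) = 6*1 - 1 = 6 - 1 = 5)
p(U) = -2 + U (p(U) = U - 2 = -2 + U)
R(X, r) = 6 + r
C(l) = -10/3 (C(l) = -1/3*10 = -10/3)
F(P) = -33 + P (F(P) = P - 33 = -33 + P)
k(t) = t*(-10 + 5*t) (k(t) = (5*(-2 + t))*t = (-10 + 5*t)*t = t*(-10 + 5*t))
F(C(R(-4, -1))) + k(S(2, 13)) = (-33 - 10/3) + 5*5*(-2 + 5) = -109/3 + 5*5*3 = -109/3 + 75 = 116/3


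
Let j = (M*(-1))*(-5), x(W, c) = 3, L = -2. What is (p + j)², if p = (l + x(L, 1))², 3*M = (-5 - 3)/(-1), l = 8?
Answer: 162409/9 ≈ 18045.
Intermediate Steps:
M = 8/3 (M = ((-5 - 3)/(-1))/3 = (-8*(-1))/3 = (⅓)*8 = 8/3 ≈ 2.6667)
p = 121 (p = (8 + 3)² = 11² = 121)
j = 40/3 (j = ((8/3)*(-1))*(-5) = -8/3*(-5) = 40/3 ≈ 13.333)
(p + j)² = (121 + 40/3)² = (403/3)² = 162409/9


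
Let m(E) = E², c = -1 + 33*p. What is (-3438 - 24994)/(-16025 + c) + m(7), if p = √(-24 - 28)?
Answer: 543467797/10703721 + 78188*I*√13/10703721 ≈ 50.774 + 0.026338*I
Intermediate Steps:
p = 2*I*√13 (p = √(-52) = 2*I*√13 ≈ 7.2111*I)
c = -1 + 66*I*√13 (c = -1 + 33*(2*I*√13) = -1 + 66*I*√13 ≈ -1.0 + 237.97*I)
(-3438 - 24994)/(-16025 + c) + m(7) = (-3438 - 24994)/(-16025 + (-1 + 66*I*√13)) + 7² = -28432/(-16026 + 66*I*√13) + 49 = 49 - 28432/(-16026 + 66*I*√13)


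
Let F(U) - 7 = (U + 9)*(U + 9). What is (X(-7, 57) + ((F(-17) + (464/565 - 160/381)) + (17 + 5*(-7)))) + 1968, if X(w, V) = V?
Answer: 447407054/215265 ≈ 2078.4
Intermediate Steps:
F(U) = 7 + (9 + U)**2 (F(U) = 7 + (U + 9)*(U + 9) = 7 + (9 + U)*(9 + U) = 7 + (9 + U)**2)
(X(-7, 57) + ((F(-17) + (464/565 - 160/381)) + (17 + 5*(-7)))) + 1968 = (57 + (((7 + (9 - 17)**2) + (464/565 - 160/381)) + (17 + 5*(-7)))) + 1968 = (57 + (((7 + (-8)**2) + (464*(1/565) - 160*1/381)) + (17 - 35))) + 1968 = (57 + (((7 + 64) + (464/565 - 160/381)) - 18)) + 1968 = (57 + ((71 + 86384/215265) - 18)) + 1968 = (57 + (15370199/215265 - 18)) + 1968 = (57 + 11495429/215265) + 1968 = 23765534/215265 + 1968 = 447407054/215265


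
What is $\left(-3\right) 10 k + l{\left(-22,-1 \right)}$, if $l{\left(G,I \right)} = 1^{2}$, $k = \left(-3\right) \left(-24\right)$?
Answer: $-2159$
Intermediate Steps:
$k = 72$
$l{\left(G,I \right)} = 1$
$\left(-3\right) 10 k + l{\left(-22,-1 \right)} = \left(-3\right) 10 \cdot 72 + 1 = \left(-30\right) 72 + 1 = -2160 + 1 = -2159$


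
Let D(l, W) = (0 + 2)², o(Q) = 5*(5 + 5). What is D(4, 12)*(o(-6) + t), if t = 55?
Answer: 420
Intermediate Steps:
o(Q) = 50 (o(Q) = 5*10 = 50)
D(l, W) = 4 (D(l, W) = 2² = 4)
D(4, 12)*(o(-6) + t) = 4*(50 + 55) = 4*105 = 420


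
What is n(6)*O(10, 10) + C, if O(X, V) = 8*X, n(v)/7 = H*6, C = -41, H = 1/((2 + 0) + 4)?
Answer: 519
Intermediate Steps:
H = 1/6 (H = 1/(2 + 4) = 1/6 ≈ 0.16667)
n(v) = 7 (n(v) = 7*((1/6)*6) = 7*1 = 7)
n(6)*O(10, 10) + C = 7*(8*10) - 41 = 7*80 - 41 = 560 - 41 = 519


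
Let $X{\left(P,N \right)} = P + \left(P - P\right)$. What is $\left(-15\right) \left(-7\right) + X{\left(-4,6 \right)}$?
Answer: $101$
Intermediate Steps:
$X{\left(P,N \right)} = P$ ($X{\left(P,N \right)} = P + 0 = P$)
$\left(-15\right) \left(-7\right) + X{\left(-4,6 \right)} = \left(-15\right) \left(-7\right) - 4 = 105 - 4 = 101$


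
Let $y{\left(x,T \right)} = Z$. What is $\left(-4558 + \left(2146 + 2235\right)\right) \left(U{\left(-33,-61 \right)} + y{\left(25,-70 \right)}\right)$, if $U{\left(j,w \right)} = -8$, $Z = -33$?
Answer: $7257$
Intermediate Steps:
$y{\left(x,T \right)} = -33$
$\left(-4558 + \left(2146 + 2235\right)\right) \left(U{\left(-33,-61 \right)} + y{\left(25,-70 \right)}\right) = \left(-4558 + \left(2146 + 2235\right)\right) \left(-8 - 33\right) = \left(-4558 + 4381\right) \left(-41\right) = \left(-177\right) \left(-41\right) = 7257$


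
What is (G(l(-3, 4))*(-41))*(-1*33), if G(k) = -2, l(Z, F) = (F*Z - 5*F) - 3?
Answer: -2706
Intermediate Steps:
l(Z, F) = -3 - 5*F + F*Z (l(Z, F) = (-5*F + F*Z) - 3 = -3 - 5*F + F*Z)
(G(l(-3, 4))*(-41))*(-1*33) = (-2*(-41))*(-1*33) = 82*(-33) = -2706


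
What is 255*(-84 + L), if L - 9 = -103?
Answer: -45390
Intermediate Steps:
L = -94 (L = 9 - 103 = -94)
255*(-84 + L) = 255*(-84 - 94) = 255*(-178) = -45390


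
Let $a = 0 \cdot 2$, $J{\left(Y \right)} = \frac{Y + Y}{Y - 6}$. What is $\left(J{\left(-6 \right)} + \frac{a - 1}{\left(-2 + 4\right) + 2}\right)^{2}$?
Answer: $\frac{9}{16} \approx 0.5625$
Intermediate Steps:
$J{\left(Y \right)} = \frac{2 Y}{-6 + Y}$
$a = 0$
$\left(J{\left(-6 \right)} + \frac{a - 1}{\left(-2 + 4\right) + 2}\right)^{2} = \left(2 \left(-6\right) \frac{1}{-6 - 6} + \frac{0 - 1}{\left(-2 + 4\right) + 2}\right)^{2} = \left(2 \left(-6\right) \frac{1}{-12} - \frac{1}{2 + 2}\right)^{2} = \left(2 \left(-6\right) \left(- \frac{1}{12}\right) - \frac{1}{4}\right)^{2} = \left(1 - \frac{1}{4}\right)^{2} = \left(\frac{3}{4}\right)^{2} = \frac{9}{16}$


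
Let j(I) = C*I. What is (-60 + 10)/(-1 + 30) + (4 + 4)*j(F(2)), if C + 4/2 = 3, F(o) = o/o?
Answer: 182/29 ≈ 6.2759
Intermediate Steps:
F(o) = 1
C = 1 (C = -2 + 3 = 1)
j(I) = I (j(I) = 1*I = I)
(-60 + 10)/(-1 + 30) + (4 + 4)*j(F(2)) = (-60 + 10)/(-1 + 30) + (4 + 4)*1 = -50/29 + 8*1 = -50*1/29 + 8 = -50/29 + 8 = 182/29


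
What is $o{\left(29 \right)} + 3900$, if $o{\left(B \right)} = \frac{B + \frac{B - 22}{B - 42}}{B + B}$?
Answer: $\frac{1470485}{377} \approx 3900.5$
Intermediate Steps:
$o{\left(B \right)} = \frac{B + \frac{-22 + B}{-42 + B}}{2 B}$
$o{\left(29 \right)} + 3900 = \frac{-22 + 29^{2} - 1189}{2 \cdot 29 \left(-42 + 29\right)} + 3900 = \frac{1}{2} \cdot \frac{1}{29} \frac{1}{-13} \left(-22 + 841 - 1189\right) + 3900 = \frac{1}{2} \cdot \frac{1}{29} \left(- \frac{1}{13}\right) \left(-370\right) + 3900 = \frac{185}{377} + 3900 = \frac{1470485}{377}$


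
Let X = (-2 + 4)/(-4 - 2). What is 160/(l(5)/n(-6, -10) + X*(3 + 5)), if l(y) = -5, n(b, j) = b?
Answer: -960/11 ≈ -87.273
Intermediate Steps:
X = -⅓ (X = 2/(-6) = 2*(-⅙) = -⅓ ≈ -0.33333)
160/(l(5)/n(-6, -10) + X*(3 + 5)) = 160/(-5/(-6) - (3 + 5)/3) = 160/(-5*(-⅙) - ⅓*8) = 160/(⅚ - 8/3) = 160/(-11/6) = -6/11*160 = -960/11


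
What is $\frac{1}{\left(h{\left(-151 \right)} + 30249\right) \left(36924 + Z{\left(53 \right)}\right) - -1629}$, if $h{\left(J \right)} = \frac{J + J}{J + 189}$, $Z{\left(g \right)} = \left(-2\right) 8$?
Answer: $\frac{19}{21206629591} \approx 8.9595 \cdot 10^{-10}$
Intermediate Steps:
$Z{\left(g \right)} = -16$
$h{\left(J \right)} = \frac{2 J}{189 + J}$
$\frac{1}{\left(h{\left(-151 \right)} + 30249\right) \left(36924 + Z{\left(53 \right)}\right) - -1629} = \frac{1}{\left(2 \left(-151\right) \frac{1}{189 - 151} + 30249\right) \left(36924 - 16\right) - -1629} = \frac{1}{\left(2 \left(-151\right) \frac{1}{38} + 30249\right) 36908 + \left(-87 + 1716\right)} = \frac{1}{\left(2 \left(-151\right) \frac{1}{38} + 30249\right) 36908 + 1629} = \frac{1}{\left(- \frac{151}{19} + 30249\right) 36908 + 1629} = \frac{1}{\frac{574580}{19} \cdot 36908 + 1629} = \frac{1}{\frac{21206598640}{19} + 1629} = \frac{1}{\frac{21206629591}{19}} = \frac{19}{21206629591}$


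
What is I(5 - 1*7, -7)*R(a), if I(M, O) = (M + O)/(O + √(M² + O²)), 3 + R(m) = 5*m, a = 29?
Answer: 1278/(7 - √53) ≈ -4562.5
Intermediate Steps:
R(m) = -3 + 5*m
I(M, O) = (M + O)/(O + √(M² + O²))
I(5 - 1*7, -7)*R(a) = (((5 - 1*7) - 7)/(-7 + √((5 - 1*7)² + (-7)²)))*(-3 + 5*29) = (((5 - 7) - 7)/(-7 + √((5 - 7)² + 49)))*(-3 + 145) = ((-2 - 7)/(-7 + √((-2)² + 49)))*142 = (-9/(-7 + √(4 + 49)))*142 = (-9/(-7 + √53))*142 = -9/(-7 + √53)*142 = -1278/(-7 + √53)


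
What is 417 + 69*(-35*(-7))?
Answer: 17322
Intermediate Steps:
417 + 69*(-35*(-7)) = 417 + 69*245 = 417 + 16905 = 17322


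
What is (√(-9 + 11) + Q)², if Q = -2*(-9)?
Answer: (18 + √2)² ≈ 376.91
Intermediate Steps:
Q = 18
(√(-9 + 11) + Q)² = (√(-9 + 11) + 18)² = (√2 + 18)² = (18 + √2)²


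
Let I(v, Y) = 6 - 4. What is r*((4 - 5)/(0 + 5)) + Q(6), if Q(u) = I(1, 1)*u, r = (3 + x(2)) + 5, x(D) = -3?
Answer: 11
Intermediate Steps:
I(v, Y) = 2
r = 5 (r = (3 - 3) + 5 = 0 + 5 = 5)
Q(u) = 2*u
r*((4 - 5)/(0 + 5)) + Q(6) = 5*((4 - 5)/(0 + 5)) + 2*6 = 5*(-1/5) + 12 = 5*(-1*⅕) + 12 = 5*(-⅕) + 12 = -1 + 12 = 11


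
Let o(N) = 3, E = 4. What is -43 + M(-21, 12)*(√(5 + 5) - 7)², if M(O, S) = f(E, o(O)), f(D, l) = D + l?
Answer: 370 - 98*√10 ≈ 60.097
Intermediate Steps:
M(O, S) = 7 (M(O, S) = 4 + 3 = 7)
-43 + M(-21, 12)*(√(5 + 5) - 7)² = -43 + 7*(√(5 + 5) - 7)² = -43 + 7*(√10 - 7)² = -43 + 7*(-7 + √10)²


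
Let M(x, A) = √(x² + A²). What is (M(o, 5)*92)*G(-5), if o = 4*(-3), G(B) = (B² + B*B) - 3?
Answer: 56212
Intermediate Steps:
G(B) = -3 + 2*B² (G(B) = (B² + B²) - 3 = 2*B² - 3 = -3 + 2*B²)
o = -12
M(x, A) = √(A² + x²)
(M(o, 5)*92)*G(-5) = (√(5² + (-12)²)*92)*(-3 + 2*(-5)²) = (√(25 + 144)*92)*(-3 + 2*25) = (√169*92)*(-3 + 50) = (13*92)*47 = 1196*47 = 56212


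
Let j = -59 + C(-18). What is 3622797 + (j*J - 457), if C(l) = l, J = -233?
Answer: 3640281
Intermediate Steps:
j = -77 (j = -59 - 18 = -77)
3622797 + (j*J - 457) = 3622797 + (-77*(-233) - 457) = 3622797 + (17941 - 457) = 3622797 + 17484 = 3640281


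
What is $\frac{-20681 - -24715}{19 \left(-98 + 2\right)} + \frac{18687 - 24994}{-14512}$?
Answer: $- \frac{91870}{51699} \approx -1.777$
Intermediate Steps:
$\frac{-20681 - -24715}{19 \left(-98 + 2\right)} + \frac{18687 - 24994}{-14512} = \frac{-20681 + 24715}{19 \left(-96\right)} - - \frac{6307}{14512} = \frac{4034}{-1824} + \frac{6307}{14512} = 4034 \left(- \frac{1}{1824}\right) + \frac{6307}{14512} = - \frac{2017}{912} + \frac{6307}{14512} = - \frac{91870}{51699}$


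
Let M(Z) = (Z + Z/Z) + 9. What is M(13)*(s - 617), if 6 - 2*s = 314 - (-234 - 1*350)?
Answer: -24449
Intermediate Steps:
M(Z) = 10 + Z (M(Z) = (Z + 1) + 9 = (1 + Z) + 9 = 10 + Z)
s = -446 (s = 3 - (314 - (-234 - 1*350))/2 = 3 - (314 - (-234 - 350))/2 = 3 - (314 - 1*(-584))/2 = 3 - (314 + 584)/2 = 3 - ½*898 = 3 - 449 = -446)
M(13)*(s - 617) = (10 + 13)*(-446 - 617) = 23*(-1063) = -24449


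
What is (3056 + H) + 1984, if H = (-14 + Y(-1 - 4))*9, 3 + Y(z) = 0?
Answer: 4887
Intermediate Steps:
Y(z) = -3 (Y(z) = -3 + 0 = -3)
H = -153 (H = (-14 - 3)*9 = -17*9 = -153)
(3056 + H) + 1984 = (3056 - 153) + 1984 = 2903 + 1984 = 4887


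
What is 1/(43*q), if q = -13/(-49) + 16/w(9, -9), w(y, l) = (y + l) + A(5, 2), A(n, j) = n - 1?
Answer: 49/8987 ≈ 0.0054523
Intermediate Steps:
A(n, j) = -1 + n
w(y, l) = 4 + l + y (w(y, l) = (y + l) + (-1 + 5) = (l + y) + 4 = 4 + l + y)
q = 209/49 (q = -13/(-49) + 16/(4 - 9 + 9) = -13*(-1/49) + 16/4 = 13/49 + 16*(1/4) = 13/49 + 4 = 209/49 ≈ 4.2653)
1/(43*q) = 1/(43*(209/49)) = 1/(8987/49) = 49/8987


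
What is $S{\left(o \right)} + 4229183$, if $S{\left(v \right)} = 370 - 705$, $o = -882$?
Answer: $4228848$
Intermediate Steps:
$S{\left(v \right)} = -335$
$S{\left(o \right)} + 4229183 = -335 + 4229183 = 4228848$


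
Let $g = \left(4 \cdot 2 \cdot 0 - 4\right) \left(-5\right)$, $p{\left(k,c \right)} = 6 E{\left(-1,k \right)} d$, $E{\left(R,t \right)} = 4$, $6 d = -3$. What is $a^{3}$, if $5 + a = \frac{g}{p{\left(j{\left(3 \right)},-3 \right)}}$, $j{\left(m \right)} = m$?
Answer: $- \frac{8000}{27} \approx -296.3$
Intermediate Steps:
$d = - \frac{1}{2}$ ($d = \frac{1}{6} \left(-3\right) = - \frac{1}{2} \approx -0.5$)
$p{\left(k,c \right)} = -12$ ($p{\left(k,c \right)} = 6 \cdot 4 \left(- \frac{1}{2}\right) = 24 \left(- \frac{1}{2}\right) = -12$)
$g = 20$ ($g = \left(8 \cdot 0 - 4\right) \left(-5\right) = \left(0 - 4\right) \left(-5\right) = \left(-4\right) \left(-5\right) = 20$)
$a = - \frac{20}{3}$ ($a = -5 + \frac{20}{-12} = -5 + 20 \left(- \frac{1}{12}\right) = -5 - \frac{5}{3} = - \frac{20}{3} \approx -6.6667$)
$a^{3} = \left(- \frac{20}{3}\right)^{3} = - \frac{8000}{27}$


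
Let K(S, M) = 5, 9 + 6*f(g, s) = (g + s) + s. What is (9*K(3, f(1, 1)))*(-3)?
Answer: -135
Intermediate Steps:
f(g, s) = -3/2 + s/3 + g/6 (f(g, s) = -3/2 + ((g + s) + s)/6 = -3/2 + (g + 2*s)/6 = -3/2 + (s/3 + g/6) = -3/2 + s/3 + g/6)
(9*K(3, f(1, 1)))*(-3) = (9*5)*(-3) = 45*(-3) = -135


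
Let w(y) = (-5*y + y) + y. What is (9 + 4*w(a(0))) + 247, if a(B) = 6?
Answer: 184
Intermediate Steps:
w(y) = -3*y (w(y) = -4*y + y = -3*y)
(9 + 4*w(a(0))) + 247 = (9 + 4*(-3*6)) + 247 = (9 + 4*(-18)) + 247 = (9 - 72) + 247 = -63 + 247 = 184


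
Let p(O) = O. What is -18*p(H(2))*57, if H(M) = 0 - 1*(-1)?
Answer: -1026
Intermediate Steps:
H(M) = 1 (H(M) = 0 + 1 = 1)
-18*p(H(2))*57 = -18*1*57 = -18*57 = -1026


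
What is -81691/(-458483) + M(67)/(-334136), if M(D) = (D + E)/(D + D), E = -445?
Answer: 1828912219679/10264110271096 ≈ 0.17819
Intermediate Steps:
M(D) = (-445 + D)/(2*D) (M(D) = (D - 445)/(D + D) = (-445 + D)/((2*D)) = (-445 + D)*(1/(2*D)) = (-445 + D)/(2*D))
-81691/(-458483) + M(67)/(-334136) = -81691/(-458483) + ((½)*(-445 + 67)/67)/(-334136) = -81691*(-1/458483) + ((½)*(1/67)*(-378))*(-1/334136) = 81691/458483 - 189/67*(-1/334136) = 81691/458483 + 189/22387112 = 1828912219679/10264110271096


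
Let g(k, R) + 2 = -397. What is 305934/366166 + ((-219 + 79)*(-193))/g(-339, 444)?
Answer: -697981261/10435731 ≈ -66.884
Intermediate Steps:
g(k, R) = -399 (g(k, R) = -2 - 397 = -399)
305934/366166 + ((-219 + 79)*(-193))/g(-339, 444) = 305934/366166 + ((-219 + 79)*(-193))/(-399) = 305934*(1/366166) - 140*(-193)*(-1/399) = 152967/183083 + 27020*(-1/399) = 152967/183083 - 3860/57 = -697981261/10435731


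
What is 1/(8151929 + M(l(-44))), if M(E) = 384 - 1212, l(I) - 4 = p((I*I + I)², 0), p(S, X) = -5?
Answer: 1/8151101 ≈ 1.2268e-7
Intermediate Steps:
l(I) = -1 (l(I) = 4 - 5 = -1)
M(E) = -828
1/(8151929 + M(l(-44))) = 1/(8151929 - 828) = 1/8151101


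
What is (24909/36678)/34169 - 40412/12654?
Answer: -8441007886883/2643105477438 ≈ -3.1936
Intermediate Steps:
(24909/36678)/34169 - 40412/12654 = (24909*(1/36678))*(1/34169) - 40412*1/12654 = (8303/12226)*(1/34169) - 20206/6327 = 8303/417750194 - 20206/6327 = -8441007886883/2643105477438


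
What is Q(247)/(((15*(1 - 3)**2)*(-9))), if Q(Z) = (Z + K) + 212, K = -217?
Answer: -121/270 ≈ -0.44815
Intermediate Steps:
Q(Z) = -5 + Z (Q(Z) = (Z - 217) + 212 = (-217 + Z) + 212 = -5 + Z)
Q(247)/(((15*(1 - 3)**2)*(-9))) = (-5 + 247)/(((15*(1 - 3)**2)*(-9))) = 242/(((15*(-2)**2)*(-9))) = 242/(((15*4)*(-9))) = 242/((60*(-9))) = 242/(-540) = 242*(-1/540) = -121/270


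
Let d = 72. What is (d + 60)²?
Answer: 17424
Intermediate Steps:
(d + 60)² = (72 + 60)² = 132² = 17424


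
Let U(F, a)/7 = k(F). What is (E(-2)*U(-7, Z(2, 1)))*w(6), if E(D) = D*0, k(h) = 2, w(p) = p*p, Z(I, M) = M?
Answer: 0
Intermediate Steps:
w(p) = p**2
U(F, a) = 14 (U(F, a) = 7*2 = 14)
E(D) = 0
(E(-2)*U(-7, Z(2, 1)))*w(6) = (0*14)*6**2 = 0*36 = 0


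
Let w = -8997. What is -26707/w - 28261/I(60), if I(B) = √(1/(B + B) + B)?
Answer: 26707/8997 - 56522*√216030/7201 ≈ -3645.3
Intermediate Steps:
I(B) = √(B + 1/(2*B)) (I(B) = √(1/(2*B) + B) = √(B + 1/(2*B)))
-26707/w - 28261/I(60) = -26707/(-8997) - 28261*2/√(2/60 + 4*60) = -26707*(-1/8997) - 28261*2/√(2*(1/60) + 240) = 26707/8997 - 28261*2/√(1/30 + 240) = 26707/8997 - 28261*2*√216030/7201 = 26707/8997 - 56522*√216030/7201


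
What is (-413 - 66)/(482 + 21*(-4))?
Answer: -479/398 ≈ -1.2035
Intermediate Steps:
(-413 - 66)/(482 + 21*(-4)) = -479/(482 - 84) = -479/398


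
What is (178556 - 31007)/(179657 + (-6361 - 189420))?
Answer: -147549/16124 ≈ -9.1509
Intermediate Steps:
(178556 - 31007)/(179657 + (-6361 - 189420)) = 147549/(179657 - 195781) = 147549/(-16124) = 147549*(-1/16124) = -147549/16124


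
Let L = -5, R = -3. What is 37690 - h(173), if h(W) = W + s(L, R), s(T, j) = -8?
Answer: 37525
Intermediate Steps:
h(W) = -8 + W (h(W) = W - 8 = -8 + W)
37690 - h(173) = 37690 - (-8 + 173) = 37690 - 1*165 = 37690 - 165 = 37525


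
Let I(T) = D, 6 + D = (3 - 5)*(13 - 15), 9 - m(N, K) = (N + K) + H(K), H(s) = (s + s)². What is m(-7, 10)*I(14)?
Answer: 788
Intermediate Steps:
H(s) = 4*s² (H(s) = (2*s)² = 4*s²)
m(N, K) = 9 - K - N - 4*K² (m(N, K) = 9 - ((N + K) + 4*K²) = 9 - ((K + N) + 4*K²) = 9 - (K + N + 4*K²) = 9 + (-K - N - 4*K²) = 9 - K - N - 4*K²)
D = -2 (D = -6 + (3 - 5)*(13 - 15) = -6 - 2*(-2) = -6 + 4 = -2)
I(T) = -2
m(-7, 10)*I(14) = (9 - 1*10 - 1*(-7) - 4*10²)*(-2) = (9 - 10 + 7 - 4*100)*(-2) = (9 - 10 + 7 - 400)*(-2) = -394*(-2) = 788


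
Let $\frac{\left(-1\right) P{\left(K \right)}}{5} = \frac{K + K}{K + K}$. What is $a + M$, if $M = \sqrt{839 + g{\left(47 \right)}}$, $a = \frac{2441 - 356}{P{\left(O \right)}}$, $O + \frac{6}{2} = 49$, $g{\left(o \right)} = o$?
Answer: $-417 + \sqrt{886} \approx -387.23$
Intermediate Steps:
$O = 46$ ($O = -3 + 49 = 46$)
$P{\left(K \right)} = -5$ ($P{\left(K \right)} = - 5 \frac{K + K}{K + K} = - 5 \frac{2 K}{2 K} = - 5 \cdot 2 K \frac{1}{2 K} = \left(-5\right) 1 = -5$)
$a = -417$ ($a = \frac{2441 - 356}{-5} = \left(2441 - 356\right) \left(- \frac{1}{5}\right) = 2085 \left(- \frac{1}{5}\right) = -417$)
$M = \sqrt{886}$ ($M = \sqrt{839 + 47} = \sqrt{886} \approx 29.766$)
$a + M = -417 + \sqrt{886}$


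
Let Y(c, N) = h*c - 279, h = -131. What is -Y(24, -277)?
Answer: 3423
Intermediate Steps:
Y(c, N) = -279 - 131*c (Y(c, N) = -131*c - 279 = -279 - 131*c)
-Y(24, -277) = -(-279 - 131*24) = -(-279 - 3144) = -1*(-3423) = 3423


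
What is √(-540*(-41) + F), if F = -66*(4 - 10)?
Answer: 6*√626 ≈ 150.12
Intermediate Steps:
F = 396 (F = -66*(-6) = 396)
√(-540*(-41) + F) = √(-540*(-41) + 396) = √(22140 + 396) = √22536 = 6*√626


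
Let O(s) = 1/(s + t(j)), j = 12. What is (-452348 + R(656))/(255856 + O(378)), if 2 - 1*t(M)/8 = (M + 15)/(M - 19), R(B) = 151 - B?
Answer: -1346784822/760915751 ≈ -1.7700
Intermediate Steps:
t(M) = 16 - 8*(15 + M)/(-19 + M) (t(M) = 16 - 8*(M + 15)/(M - 19) = 16 - 8*(15 + M)/(-19 + M))
O(s) = 1/(328/7 + s) (O(s) = 1/(s + 8*(-53 + 12)/(-19 + 12)) = 1/(s + 8*(-41)/(-7)) = 1/(s + 8*(-⅐)*(-41)) = 1/(s + 328/7) = 1/(328/7 + s))
(-452348 + R(656))/(255856 + O(378)) = (-452348 + (151 - 1*656))/(255856 + 7/(328 + 7*378)) = (-452348 + (151 - 656))/(255856 + 7/(328 + 2646)) = (-452348 - 505)/(255856 + 7/2974) = -452853/(255856 + 7*(1/2974)) = -452853/(255856 + 7/2974) = -452853/760915751/2974 = -452853*2974/760915751 = -1346784822/760915751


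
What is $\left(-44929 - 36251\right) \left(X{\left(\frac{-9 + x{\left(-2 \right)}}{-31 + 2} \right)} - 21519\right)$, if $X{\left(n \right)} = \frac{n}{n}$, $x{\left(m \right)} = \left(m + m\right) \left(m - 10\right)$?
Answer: $1746831240$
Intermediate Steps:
$x{\left(m \right)} = 2 m \left(-10 + m\right)$
$X{\left(n \right)} = 1$
$\left(-44929 - 36251\right) \left(X{\left(\frac{-9 + x{\left(-2 \right)}}{-31 + 2} \right)} - 21519\right) = \left(-44929 - 36251\right) \left(1 - 21519\right) = \left(-81180\right) \left(-21518\right) = 1746831240$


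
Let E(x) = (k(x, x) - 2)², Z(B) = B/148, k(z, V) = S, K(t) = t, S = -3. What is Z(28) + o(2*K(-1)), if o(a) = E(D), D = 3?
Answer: 932/37 ≈ 25.189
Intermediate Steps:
k(z, V) = -3
Z(B) = B/148 (Z(B) = B*(1/148) = B/148)
E(x) = 25 (E(x) = (-3 - 2)² = (-5)² = 25)
o(a) = 25
Z(28) + o(2*K(-1)) = (1/148)*28 + 25 = 7/37 + 25 = 932/37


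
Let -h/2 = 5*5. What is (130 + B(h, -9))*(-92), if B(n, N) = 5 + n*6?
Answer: 15180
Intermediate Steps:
h = -50 (h = -10*5 = -2*25 = -50)
B(n, N) = 5 + 6*n
(130 + B(h, -9))*(-92) = (130 + (5 + 6*(-50)))*(-92) = (130 + (5 - 300))*(-92) = (130 - 295)*(-92) = -165*(-92) = 15180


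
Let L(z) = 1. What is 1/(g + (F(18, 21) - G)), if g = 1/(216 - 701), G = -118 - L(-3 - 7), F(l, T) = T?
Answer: 485/67899 ≈ 0.0071430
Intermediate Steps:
G = -119 (G = -118 - 1*1 = -118 - 1 = -119)
g = -1/485 (g = 1/(-485) = -1/485 ≈ -0.0020619)
1/(g + (F(18, 21) - G)) = 1/(-1/485 + (21 - 1*(-119))) = 1/(-1/485 + (21 + 119)) = 1/(-1/485 + 140) = 1/(67899/485) = 485/67899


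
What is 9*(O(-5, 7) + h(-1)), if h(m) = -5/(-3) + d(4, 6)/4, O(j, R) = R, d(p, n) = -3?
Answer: 285/4 ≈ 71.250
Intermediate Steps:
h(m) = 11/12 (h(m) = -5/(-3) - 3/4 = -5*(-⅓) - 3*¼ = 5/3 - ¾ = 11/12)
9*(O(-5, 7) + h(-1)) = 9*(7 + 11/12) = 9*(95/12) = 285/4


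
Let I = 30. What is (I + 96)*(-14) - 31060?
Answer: -32824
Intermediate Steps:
(I + 96)*(-14) - 31060 = (30 + 96)*(-14) - 31060 = 126*(-14) - 31060 = -1764 - 31060 = -32824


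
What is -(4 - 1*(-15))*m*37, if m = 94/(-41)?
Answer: 66082/41 ≈ 1611.8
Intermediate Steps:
m = -94/41 (m = 94*(-1/41) = -94/41 ≈ -2.2927)
-(4 - 1*(-15))*m*37 = -(4 - 1*(-15))*(-94/41)*37 = -(4 + 15)*(-94/41)*37 = -19*(-94/41)*37 = -(-1786)*37/41 = -1*(-66082/41) = 66082/41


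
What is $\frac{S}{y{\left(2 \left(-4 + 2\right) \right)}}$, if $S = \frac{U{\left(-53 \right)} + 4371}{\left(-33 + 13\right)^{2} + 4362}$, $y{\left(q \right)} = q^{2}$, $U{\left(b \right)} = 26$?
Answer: $\frac{4397}{76192} \approx 0.057709$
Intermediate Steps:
$S = \frac{4397}{4762}$ ($S = \frac{26 + 4371}{\left(-33 + 13\right)^{2} + 4362} = \frac{4397}{\left(-20\right)^{2} + 4362} = \frac{4397}{400 + 4362} = \frac{4397}{4762} \approx 0.92335$)
$\frac{S}{y{\left(2 \left(-4 + 2\right) \right)}} = \frac{4397}{4762 \left(2 \left(-4 + 2\right)\right)^{2}} = \frac{4397}{4762 \left(2 \left(-2\right)\right)^{2}} = \frac{4397}{4762 \left(-4\right)^{2}} = \frac{4397}{4762 \cdot 16} = \frac{4397}{4762} \cdot \frac{1}{16} = \frac{4397}{76192}$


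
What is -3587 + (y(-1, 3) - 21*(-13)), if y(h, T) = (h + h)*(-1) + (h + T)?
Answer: -3310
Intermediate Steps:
y(h, T) = T - h (y(h, T) = (2*h)*(-1) + (T + h) = -2*h + (T + h) = T - h)
-3587 + (y(-1, 3) - 21*(-13)) = -3587 + ((3 - 1*(-1)) - 21*(-13)) = -3587 + ((3 + 1) + 273) = -3587 + (4 + 273) = -3587 + 277 = -3310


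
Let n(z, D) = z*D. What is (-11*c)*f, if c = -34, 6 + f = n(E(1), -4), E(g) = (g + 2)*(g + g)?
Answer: -11220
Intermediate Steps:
E(g) = 2*g*(2 + g) (E(g) = (2 + g)*(2*g) = 2*g*(2 + g))
n(z, D) = D*z
f = -30 (f = -6 - 8*(2 + 1) = -6 - 8*3 = -6 - 4*6 = -6 - 24 = -30)
(-11*c)*f = -11*(-34)*(-30) = 374*(-30) = -11220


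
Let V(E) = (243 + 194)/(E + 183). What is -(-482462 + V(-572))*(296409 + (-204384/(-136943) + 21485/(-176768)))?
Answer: 1346637196137767989150815/9416577547136 ≈ 1.4301e+11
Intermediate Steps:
V(E) = 437/(183 + E)
-(-482462 + V(-572))*(296409 + (-204384/(-136943) + 21485/(-176768))) = -(-482462 + 437/(183 - 572))*(296409 + (-204384/(-136943) + 21485/(-176768))) = -(-482462 + 437/(-389))*(296409 + (-204384*(-1/136943) + 21485*(-1/176768))) = -(-482462 + 437*(-1/389))*(296409 + (204384/136943 - 21485/176768)) = -(-482462 - 437/389)*(296409 + 33186330557/24207140224) = -(-187678155)*7175247412986173/(389*24207140224) = -1*(-1346637196137767989150815/9416577547136) = 1346637196137767989150815/9416577547136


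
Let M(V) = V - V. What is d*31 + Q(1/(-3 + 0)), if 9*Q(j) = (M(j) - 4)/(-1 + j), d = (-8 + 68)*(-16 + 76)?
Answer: 334801/3 ≈ 1.1160e+5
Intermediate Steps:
M(V) = 0
d = 3600 (d = 60*60 = 3600)
Q(j) = -4/(9*(-1 + j)) (Q(j) = ((0 - 4)/(-1 + j))/9 = (-4/(-1 + j))/9 = -4/(9*(-1 + j)))
d*31 + Q(1/(-3 + 0)) = 3600*31 - 4/(-9 + 9/(-3 + 0)) = 111600 - 4/(-9 + 9/(-3)) = 111600 - 4/(-9 + 9*(-⅓)) = 111600 - 4/(-9 - 3) = 111600 - 4/(-12) = 111600 - 4*(-1/12) = 111600 + ⅓ = 334801/3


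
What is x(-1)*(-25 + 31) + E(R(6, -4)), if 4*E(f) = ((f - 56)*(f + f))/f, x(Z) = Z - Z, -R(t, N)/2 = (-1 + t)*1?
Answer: -33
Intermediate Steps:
R(t, N) = 2 - 2*t (R(t, N) = -2*(-1 + t) = 2 - 2*t)
x(Z) = 0
E(f) = -28 + f/2 (E(f) = (((f - 56)*(f + f))/f)/4 = (((-56 + f)*(2*f))/f)/4 = ((2*f*(-56 + f))/f)/4 = (-112 + 2*f)/4 = -28 + f/2)
x(-1)*(-25 + 31) + E(R(6, -4)) = 0*(-25 + 31) + (-28 + (2 - 2*6)/2) = 0*6 + (-28 + (2 - 12)/2) = 0 + (-28 + (½)*(-10)) = 0 + (-28 - 5) = 0 - 33 = -33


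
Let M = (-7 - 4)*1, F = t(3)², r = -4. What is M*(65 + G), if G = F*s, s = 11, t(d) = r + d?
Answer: -836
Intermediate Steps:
t(d) = -4 + d
F = 1 (F = (-4 + 3)² = (-1)² = 1)
M = -11 (M = -11*1 = -11)
G = 11 (G = 1*11 = 11)
M*(65 + G) = -11*(65 + 11) = -11*76 = -836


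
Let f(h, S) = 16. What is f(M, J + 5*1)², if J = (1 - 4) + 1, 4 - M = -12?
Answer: 256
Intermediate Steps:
M = 16 (M = 4 - 1*(-12) = 4 + 12 = 16)
J = -2 (J = -3 + 1 = -2)
f(M, J + 5*1)² = 16² = 256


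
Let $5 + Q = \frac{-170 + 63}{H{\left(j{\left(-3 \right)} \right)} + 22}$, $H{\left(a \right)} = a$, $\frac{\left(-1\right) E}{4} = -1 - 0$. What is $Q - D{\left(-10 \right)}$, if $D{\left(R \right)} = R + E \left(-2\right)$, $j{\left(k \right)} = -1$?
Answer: $\frac{166}{21} \approx 7.9048$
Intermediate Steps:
$E = 4$ ($E = - 4 \left(-1 - 0\right) = - 4 \left(-1 + 0\right) = \left(-4\right) \left(-1\right) = 4$)
$D{\left(R \right)} = -8 + R$ ($D{\left(R \right)} = R + 4 \left(-2\right) = R - 8 = -8 + R$)
$Q = - \frac{212}{21}$ ($Q = -5 + \frac{-170 + 63}{-1 + 22} = -5 - \frac{107}{21} = - \frac{212}{21} \approx -10.095$)
$Q - D{\left(-10 \right)} = - \frac{212}{21} - \left(-8 - 10\right) = - \frac{212}{21} - -18 = - \frac{212}{21} + 18 = \frac{166}{21}$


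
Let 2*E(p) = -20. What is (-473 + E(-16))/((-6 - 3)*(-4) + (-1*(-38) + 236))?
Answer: -483/310 ≈ -1.5581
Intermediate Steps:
E(p) = -10 (E(p) = (½)*(-20) = -10)
(-473 + E(-16))/((-6 - 3)*(-4) + (-1*(-38) + 236)) = (-473 - 10)/((-6 - 3)*(-4) + (-1*(-38) + 236)) = -483/(-9*(-4) + (38 + 236)) = -483/(36 + 274) = -483/310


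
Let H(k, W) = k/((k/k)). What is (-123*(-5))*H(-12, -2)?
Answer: -7380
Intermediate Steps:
H(k, W) = k (H(k, W) = k/1 = k*1 = k)
(-123*(-5))*H(-12, -2) = -123*(-5)*(-12) = 615*(-12) = -7380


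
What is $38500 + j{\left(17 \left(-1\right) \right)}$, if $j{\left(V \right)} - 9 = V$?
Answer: $38492$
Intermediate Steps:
$j{\left(V \right)} = 9 + V$
$38500 + j{\left(17 \left(-1\right) \right)} = 38500 + \left(9 + 17 \left(-1\right)\right) = 38500 + \left(9 - 17\right) = 38500 - 8 = 38492$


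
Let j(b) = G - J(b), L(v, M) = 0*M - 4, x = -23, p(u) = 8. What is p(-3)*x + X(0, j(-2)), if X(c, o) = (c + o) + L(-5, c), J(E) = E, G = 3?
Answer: -183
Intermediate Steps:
L(v, M) = -4 (L(v, M) = 0 - 4 = -4)
j(b) = 3 - b
X(c, o) = -4 + c + o (X(c, o) = (c + o) - 4 = -4 + c + o)
p(-3)*x + X(0, j(-2)) = 8*(-23) + (-4 + 0 + (3 - 1*(-2))) = -184 + (-4 + 0 + (3 + 2)) = -184 + (-4 + 0 + 5) = -184 + 1 = -183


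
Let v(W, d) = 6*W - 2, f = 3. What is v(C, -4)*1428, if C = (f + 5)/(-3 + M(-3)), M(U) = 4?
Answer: 65688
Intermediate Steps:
C = 8 (C = (3 + 5)/(-3 + 4) = 8/1 = 8*1 = 8)
v(W, d) = -2 + 6*W
v(C, -4)*1428 = (-2 + 6*8)*1428 = (-2 + 48)*1428 = 46*1428 = 65688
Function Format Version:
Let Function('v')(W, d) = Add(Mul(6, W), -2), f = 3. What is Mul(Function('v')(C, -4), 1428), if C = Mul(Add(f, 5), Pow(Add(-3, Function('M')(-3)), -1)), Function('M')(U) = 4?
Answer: 65688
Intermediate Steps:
C = 8 (C = Mul(Add(3, 5), Pow(Add(-3, 4), -1)) = Mul(8, Pow(1, -1)) = Mul(8, 1) = 8)
Function('v')(W, d) = Add(-2, Mul(6, W))
Mul(Function('v')(C, -4), 1428) = Mul(Add(-2, Mul(6, 8)), 1428) = Mul(Add(-2, 48), 1428) = Mul(46, 1428) = 65688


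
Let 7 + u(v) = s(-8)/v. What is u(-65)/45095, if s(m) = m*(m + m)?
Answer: -583/2931175 ≈ -0.00019890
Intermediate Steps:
s(m) = 2*m² (s(m) = m*(2*m) = 2*m²)
u(v) = -7 + 128/v (u(v) = -7 + (2*(-8)²)/v = -7 + (2*64)/v = -7 + 128/v)
u(-65)/45095 = (-7 + 128/(-65))/45095 = (-7 + 128*(-1/65))*(1/45095) = (-7 - 128/65)*(1/45095) = -583/65*1/45095 = -583/2931175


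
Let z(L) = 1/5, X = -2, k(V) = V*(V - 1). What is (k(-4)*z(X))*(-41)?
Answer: -164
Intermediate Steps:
k(V) = V*(-1 + V)
z(L) = 1/5
(k(-4)*z(X))*(-41) = (-4*(-1 - 4)*(1/5))*(-41) = (-4*(-5)*(1/5))*(-41) = (20*(1/5))*(-41) = 4*(-41) = -164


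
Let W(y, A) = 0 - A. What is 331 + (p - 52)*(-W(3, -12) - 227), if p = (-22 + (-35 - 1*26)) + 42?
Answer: 22558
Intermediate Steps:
p = -41 (p = (-22 + (-35 - 26)) + 42 = (-22 - 61) + 42 = -83 + 42 = -41)
W(y, A) = -A
331 + (p - 52)*(-W(3, -12) - 227) = 331 + (-41 - 52)*(-(-1)*(-12) - 227) = 331 - 93*(-1*12 - 227) = 331 - 93*(-12 - 227) = 331 - 93*(-239) = 331 + 22227 = 22558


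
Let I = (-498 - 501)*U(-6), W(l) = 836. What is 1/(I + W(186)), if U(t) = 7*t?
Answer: 1/42794 ≈ 2.3368e-5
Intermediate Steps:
I = 41958 (I = (-498 - 501)*(7*(-6)) = -999*(-42) = 41958)
1/(I + W(186)) = 1/(41958 + 836) = 1/42794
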